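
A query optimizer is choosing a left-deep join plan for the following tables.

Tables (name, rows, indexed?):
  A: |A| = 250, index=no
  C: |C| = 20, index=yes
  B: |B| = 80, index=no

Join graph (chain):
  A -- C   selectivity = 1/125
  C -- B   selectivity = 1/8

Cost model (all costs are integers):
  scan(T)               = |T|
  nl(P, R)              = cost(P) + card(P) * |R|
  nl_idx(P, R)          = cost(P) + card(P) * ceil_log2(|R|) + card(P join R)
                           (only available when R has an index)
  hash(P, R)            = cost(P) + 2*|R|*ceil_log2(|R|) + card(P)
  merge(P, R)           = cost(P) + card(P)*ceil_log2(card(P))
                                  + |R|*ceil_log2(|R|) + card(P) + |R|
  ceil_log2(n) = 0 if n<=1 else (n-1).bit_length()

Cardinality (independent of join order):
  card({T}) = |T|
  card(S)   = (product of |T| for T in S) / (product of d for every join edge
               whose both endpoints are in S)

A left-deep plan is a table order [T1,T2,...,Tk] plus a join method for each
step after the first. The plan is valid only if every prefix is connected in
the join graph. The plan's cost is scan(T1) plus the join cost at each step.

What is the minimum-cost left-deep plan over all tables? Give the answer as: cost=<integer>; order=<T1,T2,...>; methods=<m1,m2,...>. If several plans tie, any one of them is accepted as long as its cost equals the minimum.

Selinger DP (subsets sized 1..n):
  {A}: scan cost=250, card=250
  {C}: scan cost=20, card=20
  {B}: scan cost=80, card=80
  {AC}: card=40; try (C,hash)→700, (C,nl_idx)→1540, (A,merge)→2390, (C,merge)→2620, (A,hash)→4040, (A,nl)→5020 …(+1); best=700 via (C,hash)
  {BC}: card=200; try (C,hash)→360, (C,nl_idx)→680, (B,merge)→780, (C,merge)→840, (B,hash)→1160, (B,nl)→1620 …(+1); best=360 via (C,hash)
  {ABC}: card=400; try (B,merge)→1620, (B,hash)→1860, (B,nl)→3900, (A,merge)→4410, (A,hash)→4560, (A,nl)→50360; best=1620 via (B,merge)

cost=1620; order=A,C,B; methods=hash,merge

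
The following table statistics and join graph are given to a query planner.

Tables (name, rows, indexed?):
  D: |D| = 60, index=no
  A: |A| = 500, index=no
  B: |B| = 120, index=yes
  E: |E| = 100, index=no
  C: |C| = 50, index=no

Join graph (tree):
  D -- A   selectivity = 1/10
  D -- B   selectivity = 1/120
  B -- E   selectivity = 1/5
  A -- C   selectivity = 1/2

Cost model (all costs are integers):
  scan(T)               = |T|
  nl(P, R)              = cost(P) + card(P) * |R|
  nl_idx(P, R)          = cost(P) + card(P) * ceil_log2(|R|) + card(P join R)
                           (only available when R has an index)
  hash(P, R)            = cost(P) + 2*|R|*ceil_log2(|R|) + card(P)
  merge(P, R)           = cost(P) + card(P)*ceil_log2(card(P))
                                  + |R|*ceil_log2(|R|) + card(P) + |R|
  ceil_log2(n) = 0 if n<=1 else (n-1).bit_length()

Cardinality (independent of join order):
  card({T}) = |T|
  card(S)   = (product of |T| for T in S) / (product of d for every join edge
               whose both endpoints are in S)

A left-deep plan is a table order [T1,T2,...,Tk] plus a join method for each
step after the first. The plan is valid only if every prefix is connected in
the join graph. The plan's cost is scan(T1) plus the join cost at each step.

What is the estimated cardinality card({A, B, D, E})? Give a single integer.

Tables in S: A(500), B(120), D(60), E(100)
Edges inside S: D-A(d=10), D-B(d=120), B-E(d=5)
numerator = 500 * 120 * 60 * 100 = 360000000
denominator = 10 * 120 * 5 = 6000
card(S) = 360000000 / 6000 = 60000

60000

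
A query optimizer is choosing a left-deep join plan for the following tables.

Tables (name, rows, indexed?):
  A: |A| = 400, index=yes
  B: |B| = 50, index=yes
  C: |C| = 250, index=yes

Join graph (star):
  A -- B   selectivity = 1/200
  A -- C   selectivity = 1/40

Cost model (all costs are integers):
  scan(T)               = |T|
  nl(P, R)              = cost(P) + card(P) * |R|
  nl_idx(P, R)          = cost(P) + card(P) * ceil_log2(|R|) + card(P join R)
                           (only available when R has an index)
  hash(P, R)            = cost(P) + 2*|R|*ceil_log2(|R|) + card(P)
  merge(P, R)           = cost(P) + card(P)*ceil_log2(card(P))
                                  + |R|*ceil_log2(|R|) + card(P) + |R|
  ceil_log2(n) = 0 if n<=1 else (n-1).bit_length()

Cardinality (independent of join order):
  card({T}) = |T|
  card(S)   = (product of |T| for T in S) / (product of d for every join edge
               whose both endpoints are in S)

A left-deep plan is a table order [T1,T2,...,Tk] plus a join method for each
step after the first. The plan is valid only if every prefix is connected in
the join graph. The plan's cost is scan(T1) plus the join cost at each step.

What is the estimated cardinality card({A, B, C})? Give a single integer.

625

Tables in S: A(400), B(50), C(250)
Edges inside S: A-B(d=200), A-C(d=40)
numerator = 400 * 50 * 250 = 5000000
denominator = 200 * 40 = 8000
card(S) = 5000000 / 8000 = 625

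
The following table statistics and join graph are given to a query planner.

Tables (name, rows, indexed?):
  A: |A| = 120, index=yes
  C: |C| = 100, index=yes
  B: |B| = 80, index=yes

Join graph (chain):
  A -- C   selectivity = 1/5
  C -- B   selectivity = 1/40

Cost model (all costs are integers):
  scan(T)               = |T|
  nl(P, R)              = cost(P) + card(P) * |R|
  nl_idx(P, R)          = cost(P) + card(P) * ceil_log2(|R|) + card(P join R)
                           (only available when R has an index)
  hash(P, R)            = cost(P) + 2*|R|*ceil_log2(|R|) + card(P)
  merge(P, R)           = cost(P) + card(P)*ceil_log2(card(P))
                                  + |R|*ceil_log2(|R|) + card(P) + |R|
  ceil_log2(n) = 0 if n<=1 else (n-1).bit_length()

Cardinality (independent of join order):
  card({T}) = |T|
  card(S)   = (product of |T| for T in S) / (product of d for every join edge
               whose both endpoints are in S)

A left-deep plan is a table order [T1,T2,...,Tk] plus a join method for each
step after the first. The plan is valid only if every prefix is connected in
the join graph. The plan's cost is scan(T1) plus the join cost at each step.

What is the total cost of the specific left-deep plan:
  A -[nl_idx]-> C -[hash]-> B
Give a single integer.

6880

step 1: scan A: cost=120, card=120
step 2: join C via nl_idx
    card(P join C) = 120*100/(5) = 2400
    cost = 120 + 120*7 + 2400 = 3360
step 3: join B via hash
    card(P join B) = 2400*80/(40) = 4800
    cost = 3360 + 2*80*7 + 2400 = 6880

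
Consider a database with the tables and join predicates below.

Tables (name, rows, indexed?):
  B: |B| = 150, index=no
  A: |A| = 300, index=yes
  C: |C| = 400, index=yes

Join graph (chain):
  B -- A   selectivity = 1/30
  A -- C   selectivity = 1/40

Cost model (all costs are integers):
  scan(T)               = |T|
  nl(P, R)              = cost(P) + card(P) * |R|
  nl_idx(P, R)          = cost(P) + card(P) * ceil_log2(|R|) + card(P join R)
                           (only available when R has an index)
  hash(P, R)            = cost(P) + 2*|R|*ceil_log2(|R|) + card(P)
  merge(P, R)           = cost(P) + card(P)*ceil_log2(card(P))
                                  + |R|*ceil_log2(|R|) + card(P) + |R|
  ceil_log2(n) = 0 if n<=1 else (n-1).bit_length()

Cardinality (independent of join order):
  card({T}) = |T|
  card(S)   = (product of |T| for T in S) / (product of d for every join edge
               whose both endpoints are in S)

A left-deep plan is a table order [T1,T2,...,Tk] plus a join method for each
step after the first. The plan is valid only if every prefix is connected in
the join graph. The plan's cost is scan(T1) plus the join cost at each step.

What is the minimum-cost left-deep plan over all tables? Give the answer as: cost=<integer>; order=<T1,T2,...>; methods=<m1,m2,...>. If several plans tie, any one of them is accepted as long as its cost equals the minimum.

cost=11400; order=A,C,B; methods=nl_idx,hash

Selinger DP (subsets sized 1..n):
  {B}: scan cost=150, card=150
  {A}: scan cost=300, card=300
  {C}: scan cost=400, card=400
  {AB}: card=1500; try (B,hash)→3000, (A,nl_idx)→3000, (A,merge)→4500, (B,merge)→4650, (A,hash)→5700, (A,nl)→45150 …(+1); best=3000 via (B,hash)
  {AC}: card=3000; try (C,nl_idx)→6000, (A,hash)→6200, (A,nl_idx)→7000, (C,merge)→7300, (A,merge)→7400, (C,hash)→7800 …(+2); best=6000 via (C,nl_idx)
  {ABC}: card=15000; try (B,hash)→11400, (C,hash)→11700, (C,merge)→25000, (C,nl_idx)→31500, (B,merge)→46350, (B,nl)→456000 …(+1); best=11400 via (B,hash)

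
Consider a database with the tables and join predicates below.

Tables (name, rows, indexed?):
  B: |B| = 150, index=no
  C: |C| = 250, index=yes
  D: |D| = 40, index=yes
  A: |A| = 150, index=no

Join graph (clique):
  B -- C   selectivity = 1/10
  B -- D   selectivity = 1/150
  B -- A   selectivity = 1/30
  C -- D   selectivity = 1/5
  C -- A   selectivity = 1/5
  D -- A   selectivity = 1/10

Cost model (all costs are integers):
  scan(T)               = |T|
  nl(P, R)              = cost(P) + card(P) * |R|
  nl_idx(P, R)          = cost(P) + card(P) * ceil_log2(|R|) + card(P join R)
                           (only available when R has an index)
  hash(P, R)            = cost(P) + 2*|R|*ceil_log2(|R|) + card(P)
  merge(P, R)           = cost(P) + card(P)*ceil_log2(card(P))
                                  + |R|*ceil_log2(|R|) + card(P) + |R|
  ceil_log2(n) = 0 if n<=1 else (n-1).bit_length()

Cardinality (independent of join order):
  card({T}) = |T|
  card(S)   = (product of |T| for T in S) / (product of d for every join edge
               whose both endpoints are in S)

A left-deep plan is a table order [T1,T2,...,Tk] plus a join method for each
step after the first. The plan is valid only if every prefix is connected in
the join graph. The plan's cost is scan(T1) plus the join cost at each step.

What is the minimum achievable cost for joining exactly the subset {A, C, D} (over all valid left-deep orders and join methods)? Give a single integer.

Selinger DP over subsets of {A,C,D}:
  {C}: scan cost=250, card=250
  {D}: scan cost=40, card=40
  {A}: scan cost=150, card=150
  {CD}: card=2000; try (D,hash)→980, (C,nl_idx)→2360, (C,merge)→2570, (D,merge)→2780, (D,nl_idx)→3750, (C,hash)→4080 …(+2); best=980 via (D,hash)
  {AC}: card=7500; try (A,hash)→2900, (C,merge)→3750, (A,merge)→3850, (C,hash)→4300, (C,nl_idx)→8850, (C,nl)→37650 …(+1); best=2900 via (A,hash)
  {AD}: card=600; try (D,hash)→780, (D,nl_idx)→1650, (A,merge)→1670, (D,merge)→1780, (A,hash)→2480, (A,nl)→6040 …(+1); best=780 via (D,hash)
  {ACD}: card=6000; try (C,hash)→5380, (A,hash)→5380, (C,merge)→9630, (D,hash)→10880, (C,nl_idx)→11580, (A,merge)→26330 …(+5); best=5380 via (C,hash)

5380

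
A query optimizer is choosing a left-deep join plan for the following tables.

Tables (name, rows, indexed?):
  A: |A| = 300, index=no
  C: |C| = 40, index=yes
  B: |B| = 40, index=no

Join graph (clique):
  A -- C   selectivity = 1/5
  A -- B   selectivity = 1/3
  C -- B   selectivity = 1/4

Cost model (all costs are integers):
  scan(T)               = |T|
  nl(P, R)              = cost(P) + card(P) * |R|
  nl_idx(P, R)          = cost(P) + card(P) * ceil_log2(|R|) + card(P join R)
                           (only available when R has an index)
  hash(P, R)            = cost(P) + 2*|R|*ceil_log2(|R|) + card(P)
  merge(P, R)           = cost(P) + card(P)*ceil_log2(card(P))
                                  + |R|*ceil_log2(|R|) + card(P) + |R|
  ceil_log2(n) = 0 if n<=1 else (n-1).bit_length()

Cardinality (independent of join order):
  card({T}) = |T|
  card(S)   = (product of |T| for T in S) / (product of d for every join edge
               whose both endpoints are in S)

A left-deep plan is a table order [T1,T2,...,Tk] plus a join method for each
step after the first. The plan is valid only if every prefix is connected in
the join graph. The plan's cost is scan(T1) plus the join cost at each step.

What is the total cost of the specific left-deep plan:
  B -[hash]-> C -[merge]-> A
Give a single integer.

7560

step 1: scan B: cost=40, card=40
step 2: join C via hash
    card(P join C) = 40*40/(4) = 400
    cost = 40 + 2*40*6 + 40 = 560
step 3: join A via merge
    card(P join A) = 400*300/(5*3) = 8000
    cost = 560 + 400*9 + 300*9 + 400 + 300 = 7560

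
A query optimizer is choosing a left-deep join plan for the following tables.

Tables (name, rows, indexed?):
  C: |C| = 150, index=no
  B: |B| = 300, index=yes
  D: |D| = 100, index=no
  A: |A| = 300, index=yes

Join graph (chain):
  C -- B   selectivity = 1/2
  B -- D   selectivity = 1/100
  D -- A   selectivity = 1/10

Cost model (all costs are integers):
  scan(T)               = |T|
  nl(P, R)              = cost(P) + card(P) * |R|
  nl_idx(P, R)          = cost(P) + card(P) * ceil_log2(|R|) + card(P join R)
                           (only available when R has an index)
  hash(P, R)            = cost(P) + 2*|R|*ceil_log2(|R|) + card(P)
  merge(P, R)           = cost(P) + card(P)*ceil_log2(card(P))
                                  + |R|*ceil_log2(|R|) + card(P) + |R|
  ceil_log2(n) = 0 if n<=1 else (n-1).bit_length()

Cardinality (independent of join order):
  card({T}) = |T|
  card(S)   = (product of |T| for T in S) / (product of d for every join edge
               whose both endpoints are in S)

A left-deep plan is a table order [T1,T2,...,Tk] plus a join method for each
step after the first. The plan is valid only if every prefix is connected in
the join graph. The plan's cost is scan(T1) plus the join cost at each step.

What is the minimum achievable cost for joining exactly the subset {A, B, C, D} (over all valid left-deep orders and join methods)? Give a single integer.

18400

Selinger DP over subsets of {A,B,C,D}:
  {C}: scan cost=150, card=150
  {B}: scan cost=300, card=300
  {D}: scan cost=100, card=100
  {A}: scan cost=300, card=300
  {BC}: card=22500; try (C,hash)→3000, (B,merge)→4500, (C,merge)→4650, (B,hash)→5700, (B,nl_idx)→24000, (B,nl)→45150 …(+1); best=3000 via (C,hash)
  {BD}: card=300; try (B,nl_idx)→1300, (D,hash)→2000, (B,merge)→3900, (D,merge)→4100, (B,hash)→5600, (B,nl)→30100 …(+1); best=1300 via (B,nl_idx)
  {AD}: card=3000; try (D,hash)→2000, (A,merge)→3900, (A,nl_idx)→4000, (D,merge)→4100, (A,hash)→5600, (A,nl)→30100 …(+1); best=2000 via (D,hash)
  {BCD}: card=22500; try (C,hash)→4000, (C,merge)→5650, (D,hash)→26900, (C,nl)→46300, (D,merge)→363800, (D,nl)→2253000; best=4000 via (C,hash)
  {ABD}: card=9000; try (A,hash)→7000, (A,merge)→7300, (B,hash)→10400, (A,nl_idx)→13000, (B,nl_idx)→38000, (B,merge)→44000 …(+2); best=7000 via (A,hash)
  {ABCD}: card=675000; try (C,hash)→18400, (A,hash)→31900, (C,merge)→143350, (A,merge)→367000, (A,nl_idx)→881500, (C,nl)→1357000 …(+1); best=18400 via (C,hash)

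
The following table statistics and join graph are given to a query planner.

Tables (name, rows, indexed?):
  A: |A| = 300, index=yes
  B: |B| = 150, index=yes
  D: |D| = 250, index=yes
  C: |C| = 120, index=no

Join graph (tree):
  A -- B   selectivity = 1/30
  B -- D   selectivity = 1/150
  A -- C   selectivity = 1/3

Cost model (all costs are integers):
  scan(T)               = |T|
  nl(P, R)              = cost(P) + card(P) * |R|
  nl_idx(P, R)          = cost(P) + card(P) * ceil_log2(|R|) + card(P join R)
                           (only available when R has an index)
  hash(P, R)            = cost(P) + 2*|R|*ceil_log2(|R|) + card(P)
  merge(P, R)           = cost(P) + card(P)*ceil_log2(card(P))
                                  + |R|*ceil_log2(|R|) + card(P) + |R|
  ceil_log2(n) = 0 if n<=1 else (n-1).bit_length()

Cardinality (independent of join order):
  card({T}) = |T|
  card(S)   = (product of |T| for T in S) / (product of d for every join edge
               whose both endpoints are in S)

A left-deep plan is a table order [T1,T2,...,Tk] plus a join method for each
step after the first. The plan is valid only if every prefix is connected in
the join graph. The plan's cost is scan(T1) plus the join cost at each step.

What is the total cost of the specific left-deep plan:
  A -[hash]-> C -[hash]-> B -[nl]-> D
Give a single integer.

15016680

step 1: scan A: cost=300, card=300
step 2: join C via hash
    card(P join C) = 300*120/(3) = 12000
    cost = 300 + 2*120*7 + 300 = 2280
step 3: join B via hash
    card(P join B) = 12000*150/(30) = 60000
    cost = 2280 + 2*150*8 + 12000 = 16680
step 4: join D via nl
    card(P join D) = 60000*250/(150) = 100000
    cost = 16680 + 60000*250 = 15016680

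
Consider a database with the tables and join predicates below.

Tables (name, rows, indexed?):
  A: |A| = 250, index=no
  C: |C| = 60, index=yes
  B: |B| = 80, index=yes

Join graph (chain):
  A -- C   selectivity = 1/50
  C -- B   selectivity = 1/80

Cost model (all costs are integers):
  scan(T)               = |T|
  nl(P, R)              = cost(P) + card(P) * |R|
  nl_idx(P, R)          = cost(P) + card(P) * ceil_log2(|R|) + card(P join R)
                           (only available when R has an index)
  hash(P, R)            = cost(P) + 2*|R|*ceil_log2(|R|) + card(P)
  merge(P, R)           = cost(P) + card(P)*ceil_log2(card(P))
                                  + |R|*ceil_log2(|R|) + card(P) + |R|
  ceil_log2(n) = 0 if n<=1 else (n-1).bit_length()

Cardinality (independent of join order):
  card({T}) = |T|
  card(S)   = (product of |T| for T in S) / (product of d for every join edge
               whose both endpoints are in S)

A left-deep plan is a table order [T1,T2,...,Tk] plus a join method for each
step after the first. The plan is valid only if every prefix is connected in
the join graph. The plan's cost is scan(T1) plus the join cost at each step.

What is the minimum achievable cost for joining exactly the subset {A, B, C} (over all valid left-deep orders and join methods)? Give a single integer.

2640

Selinger DP over subsets of {A,B,C}:
  {A}: scan cost=250, card=250
  {C}: scan cost=60, card=60
  {B}: scan cost=80, card=80
  {AC}: card=300; try (C,hash)→1220, (C,nl_idx)→2050, (A,merge)→2730, (C,merge)→2920, (A,hash)→4120, (A,nl)→15060 …(+1); best=1220 via (C,hash)
  {BC}: card=60; try (B,nl_idx)→540, (C,nl_idx)→620, (C,hash)→880, (B,merge)→1120, (C,merge)→1140, (B,hash)→1240 …(+2); best=540 via (B,nl_idx)
  {ABC}: card=300; try (B,hash)→2640, (A,merge)→3210, (B,nl_idx)→3620, (A,hash)→4600, (B,merge)→4860, (A,nl)→15540 …(+1); best=2640 via (B,hash)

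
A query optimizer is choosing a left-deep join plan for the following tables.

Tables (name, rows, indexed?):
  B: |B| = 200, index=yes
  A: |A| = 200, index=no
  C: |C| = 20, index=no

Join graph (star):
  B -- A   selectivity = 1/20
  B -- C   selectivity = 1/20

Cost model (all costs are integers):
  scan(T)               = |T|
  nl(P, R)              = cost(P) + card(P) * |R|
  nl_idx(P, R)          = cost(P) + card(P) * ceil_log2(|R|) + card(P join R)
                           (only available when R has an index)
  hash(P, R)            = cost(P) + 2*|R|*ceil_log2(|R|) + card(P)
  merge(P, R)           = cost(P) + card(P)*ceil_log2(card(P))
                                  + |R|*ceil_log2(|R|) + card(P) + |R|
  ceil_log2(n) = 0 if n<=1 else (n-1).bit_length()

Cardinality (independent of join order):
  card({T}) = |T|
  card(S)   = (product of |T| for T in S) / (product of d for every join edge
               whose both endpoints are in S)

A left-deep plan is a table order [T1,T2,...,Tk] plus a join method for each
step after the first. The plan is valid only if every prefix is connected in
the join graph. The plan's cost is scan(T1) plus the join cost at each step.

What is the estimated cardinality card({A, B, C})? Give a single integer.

Tables in S: A(200), B(200), C(20)
Edges inside S: B-A(d=20), B-C(d=20)
numerator = 200 * 200 * 20 = 800000
denominator = 20 * 20 = 400
card(S) = 800000 / 400 = 2000

2000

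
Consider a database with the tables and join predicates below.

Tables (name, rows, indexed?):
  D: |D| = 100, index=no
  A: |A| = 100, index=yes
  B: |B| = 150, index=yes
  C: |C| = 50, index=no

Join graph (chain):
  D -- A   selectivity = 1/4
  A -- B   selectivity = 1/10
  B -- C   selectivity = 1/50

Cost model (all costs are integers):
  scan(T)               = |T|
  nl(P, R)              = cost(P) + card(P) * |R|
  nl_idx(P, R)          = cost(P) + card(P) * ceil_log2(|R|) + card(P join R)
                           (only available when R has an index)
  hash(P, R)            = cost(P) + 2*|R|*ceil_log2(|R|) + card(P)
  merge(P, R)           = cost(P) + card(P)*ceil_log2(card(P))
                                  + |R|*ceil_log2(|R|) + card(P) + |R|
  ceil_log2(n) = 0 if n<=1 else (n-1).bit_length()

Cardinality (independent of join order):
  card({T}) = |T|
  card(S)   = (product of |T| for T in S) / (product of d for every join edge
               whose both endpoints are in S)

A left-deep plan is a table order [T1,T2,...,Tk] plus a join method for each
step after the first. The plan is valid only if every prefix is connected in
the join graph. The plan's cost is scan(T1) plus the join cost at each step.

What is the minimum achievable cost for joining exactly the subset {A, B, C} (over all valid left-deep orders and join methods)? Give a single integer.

Selinger DP over subsets of {A,B,C}:
  {A}: scan cost=100, card=100
  {B}: scan cost=150, card=150
  {C}: scan cost=50, card=50
  {AB}: card=1500; try (A,hash)→1700, (B,merge)→2250, (A,merge)→2300, (B,nl_idx)→2400, (B,hash)→2600, (A,nl_idx)→2700 …(+2); best=1700 via (A,hash)
  {BC}: card=150; try (B,nl_idx)→600, (C,hash)→900, (B,merge)→1750, (C,merge)→1850, (B,hash)→2500, (B,nl)→7550 …(+1); best=600 via (B,nl_idx)
  {ABC}: card=1500; try (A,hash)→2150, (A,merge)→2750, (A,nl_idx)→3150, (C,hash)→3800, (A,nl)→15600, (C,merge)→20050 …(+1); best=2150 via (A,hash)

2150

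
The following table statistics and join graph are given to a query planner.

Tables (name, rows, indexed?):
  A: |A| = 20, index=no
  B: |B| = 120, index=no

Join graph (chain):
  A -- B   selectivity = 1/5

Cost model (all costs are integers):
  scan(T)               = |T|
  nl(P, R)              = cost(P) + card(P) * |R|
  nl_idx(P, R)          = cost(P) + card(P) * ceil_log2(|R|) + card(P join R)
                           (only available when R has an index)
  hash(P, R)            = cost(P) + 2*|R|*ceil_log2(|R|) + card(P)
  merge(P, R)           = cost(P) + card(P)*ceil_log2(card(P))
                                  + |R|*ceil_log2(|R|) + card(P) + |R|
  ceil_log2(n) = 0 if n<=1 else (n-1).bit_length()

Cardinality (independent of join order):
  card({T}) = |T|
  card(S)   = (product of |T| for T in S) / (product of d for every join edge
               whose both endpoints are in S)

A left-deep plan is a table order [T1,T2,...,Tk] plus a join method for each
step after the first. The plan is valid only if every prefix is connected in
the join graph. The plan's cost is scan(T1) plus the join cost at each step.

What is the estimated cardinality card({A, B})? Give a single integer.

480

Tables in S: A(20), B(120)
Edges inside S: A-B(d=5)
numerator = 20 * 120 = 2400
denominator = 5 = 5
card(S) = 2400 / 5 = 480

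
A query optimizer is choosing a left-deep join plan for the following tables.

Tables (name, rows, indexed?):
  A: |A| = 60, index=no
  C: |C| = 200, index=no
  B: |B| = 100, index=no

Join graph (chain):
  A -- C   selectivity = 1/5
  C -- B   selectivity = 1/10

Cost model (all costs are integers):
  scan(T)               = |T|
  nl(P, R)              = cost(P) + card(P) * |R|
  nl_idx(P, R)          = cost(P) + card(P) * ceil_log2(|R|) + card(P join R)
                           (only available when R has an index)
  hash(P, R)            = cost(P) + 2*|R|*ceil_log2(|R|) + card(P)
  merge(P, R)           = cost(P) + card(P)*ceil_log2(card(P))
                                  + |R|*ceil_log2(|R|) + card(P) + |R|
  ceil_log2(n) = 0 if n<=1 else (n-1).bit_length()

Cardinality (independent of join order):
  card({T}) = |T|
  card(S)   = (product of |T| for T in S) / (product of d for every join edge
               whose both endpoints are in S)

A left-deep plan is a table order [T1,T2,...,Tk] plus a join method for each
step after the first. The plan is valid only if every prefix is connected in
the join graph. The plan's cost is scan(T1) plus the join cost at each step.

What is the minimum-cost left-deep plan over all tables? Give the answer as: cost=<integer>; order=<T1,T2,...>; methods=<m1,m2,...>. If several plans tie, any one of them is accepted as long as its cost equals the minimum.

cost=4520; order=C,B,A; methods=hash,hash

Selinger DP (subsets sized 1..n):
  {A}: scan cost=60, card=60
  {C}: scan cost=200, card=200
  {B}: scan cost=100, card=100
  {AC}: card=2400; try (A,hash)→1120, (C,merge)→2280, (A,merge)→2420, (C,hash)→3320, (C,nl)→12060, (A,nl)→12200; best=1120 via (A,hash)
  {BC}: card=2000; try (B,hash)→1800, (C,merge)→2700, (B,merge)→2800, (C,hash)→3400, (C,nl)→20100, (B,nl)→20200; best=1800 via (B,hash)
  {ABC}: card=24000; try (A,hash)→4520, (B,hash)→4920, (A,merge)→26220, (B,merge)→33120, (A,nl)→121800, (B,nl)→241120; best=4520 via (A,hash)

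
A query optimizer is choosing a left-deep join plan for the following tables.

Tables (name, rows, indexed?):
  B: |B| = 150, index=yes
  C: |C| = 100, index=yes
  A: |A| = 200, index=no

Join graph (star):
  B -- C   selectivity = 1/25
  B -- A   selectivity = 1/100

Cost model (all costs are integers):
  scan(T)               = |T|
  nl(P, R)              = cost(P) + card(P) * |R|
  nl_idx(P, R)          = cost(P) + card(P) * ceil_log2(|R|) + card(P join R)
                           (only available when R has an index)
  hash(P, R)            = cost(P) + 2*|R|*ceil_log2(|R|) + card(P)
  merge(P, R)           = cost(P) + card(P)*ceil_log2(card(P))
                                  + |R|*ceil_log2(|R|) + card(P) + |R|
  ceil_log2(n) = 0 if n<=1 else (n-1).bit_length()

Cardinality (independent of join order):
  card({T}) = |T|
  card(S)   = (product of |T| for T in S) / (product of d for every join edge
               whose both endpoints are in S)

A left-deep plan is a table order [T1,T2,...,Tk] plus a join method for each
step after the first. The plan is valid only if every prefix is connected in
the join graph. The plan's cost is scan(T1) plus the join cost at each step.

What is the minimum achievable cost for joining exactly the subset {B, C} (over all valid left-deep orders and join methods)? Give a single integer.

1500

Selinger DP over subsets of {B,C}:
  {B}: scan cost=150, card=150
  {C}: scan cost=100, card=100
  {BC}: card=600; try (B,nl_idx)→1500, (C,hash)→1700, (C,nl_idx)→1800, (B,merge)→2250, (C,merge)→2300, (B,hash)→2600 …(+2); best=1500 via (B,nl_idx)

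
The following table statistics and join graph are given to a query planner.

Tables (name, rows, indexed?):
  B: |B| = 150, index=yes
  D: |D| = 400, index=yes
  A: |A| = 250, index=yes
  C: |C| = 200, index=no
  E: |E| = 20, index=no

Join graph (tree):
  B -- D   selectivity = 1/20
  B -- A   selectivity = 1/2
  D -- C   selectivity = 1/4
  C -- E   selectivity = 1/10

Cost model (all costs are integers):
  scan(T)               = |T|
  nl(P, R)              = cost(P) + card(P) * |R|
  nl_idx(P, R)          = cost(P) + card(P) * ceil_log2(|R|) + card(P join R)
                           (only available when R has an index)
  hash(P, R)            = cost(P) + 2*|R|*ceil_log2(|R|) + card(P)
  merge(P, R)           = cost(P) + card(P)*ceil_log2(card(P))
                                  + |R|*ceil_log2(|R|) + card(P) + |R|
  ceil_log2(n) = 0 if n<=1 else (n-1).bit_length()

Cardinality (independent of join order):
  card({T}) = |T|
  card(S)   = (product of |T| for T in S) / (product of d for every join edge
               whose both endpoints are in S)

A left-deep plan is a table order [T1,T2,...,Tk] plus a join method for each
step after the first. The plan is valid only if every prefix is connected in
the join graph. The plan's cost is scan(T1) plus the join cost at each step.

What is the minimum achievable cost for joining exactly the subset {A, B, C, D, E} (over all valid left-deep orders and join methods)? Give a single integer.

354600

Selinger DP over subsets of {A,B,C,D,E}:
  {B}: scan cost=150, card=150
  {D}: scan cost=400, card=400
  {A}: scan cost=250, card=250
  {C}: scan cost=200, card=200
  {E}: scan cost=20, card=20
  {BD}: card=3000; try (B,hash)→3200, (D,nl_idx)→4500, (D,merge)→5500, (B,merge)→5750, (B,nl_idx)→6600, (D,hash)→7500 …(+2); best=3200 via (B,hash)
  {AB}: card=18750; try (B,hash)→2900, (A,merge)→3750, (B,merge)→3850, (A,hash)→4300, (A,nl_idx)→20100, (B,nl_idx)→21000 …(+2); best=2900 via (B,hash)
  {CD}: card=20000; try (C,hash)→4000, (D,merge)→6000, (C,merge)→6200, (D,hash)→7600, (D,nl_idx)→22000, (D,nl)→80200 …(+1); best=4000 via (C,hash)
  {CE}: card=400; try (E,hash)→600, (C,merge)→1940, (E,merge)→2120, (C,hash)→3240, (C,nl)→4020, (E,nl)→4200; best=600 via (E,hash)
  {ABD}: card=375000; try (A,hash)→10200, (D,hash)→28850, (A,merge)→44450, (D,merge)→306900, (A,nl_idx)→402200, (D,nl_idx)→546650 …(+2); best=10200 via (A,hash)
  {BCD}: card=150000; try (C,hash)→9400, (B,hash)→26400, (C,merge)→44000, (B,nl_idx)→314000, (B,merge)→325350, (C,nl)→603200 …(+1); best=9400 via (C,hash)
  {CDE}: card=40000; try (D,hash)→8200, (D,merge)→8600, (E,hash)→24200, (D,nl_idx)→44200, (D,nl)→160600, (E,merge)→324120 …(+1); best=8200 via (D,hash)
  {ABCD}: card=18750000; try (A,hash)→163400, (C,hash)→388400, (A,merge)→2861650, (C,merge)→7512000, (A,nl_idx)→19959400, (A,nl)→37509400 …(+1); best=163400 via (A,hash)
  {BCDE}: card=300000; try (B,hash)→50600, (E,hash)→159600, (B,nl_idx)→628200, (B,merge)→689550, (E,merge)→2859520, (E,nl)→3009400 …(+1); best=50600 via (B,hash)
  {ABCDE}: card=37500000; try (A,hash)→354600, (A,merge)→6052850, (E,hash)→18913600, (A,nl_idx)→39950600, (A,nl)→75050600, (E,nl)→375163400 …(+1); best=354600 via (A,hash)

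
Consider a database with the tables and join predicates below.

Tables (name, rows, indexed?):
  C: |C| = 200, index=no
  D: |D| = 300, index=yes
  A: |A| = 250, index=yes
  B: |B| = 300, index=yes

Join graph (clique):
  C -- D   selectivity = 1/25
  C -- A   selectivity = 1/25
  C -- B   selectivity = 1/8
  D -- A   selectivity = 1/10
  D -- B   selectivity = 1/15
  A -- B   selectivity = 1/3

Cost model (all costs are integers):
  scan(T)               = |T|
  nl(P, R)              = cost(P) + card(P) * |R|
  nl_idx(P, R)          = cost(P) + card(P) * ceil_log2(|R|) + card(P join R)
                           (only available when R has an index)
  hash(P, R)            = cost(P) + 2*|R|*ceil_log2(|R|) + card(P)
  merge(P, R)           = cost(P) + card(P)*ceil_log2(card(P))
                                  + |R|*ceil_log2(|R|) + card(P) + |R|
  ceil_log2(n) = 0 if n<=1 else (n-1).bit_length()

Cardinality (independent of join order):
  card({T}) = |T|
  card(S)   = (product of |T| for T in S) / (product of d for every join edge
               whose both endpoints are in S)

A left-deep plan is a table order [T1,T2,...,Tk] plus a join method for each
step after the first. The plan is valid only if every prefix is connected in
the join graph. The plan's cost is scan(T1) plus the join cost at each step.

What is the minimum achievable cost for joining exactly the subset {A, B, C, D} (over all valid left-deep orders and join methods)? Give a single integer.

18000

Selinger DP over subsets of {A,B,C,D}:
  {C}: scan cost=200, card=200
  {D}: scan cost=300, card=300
  {A}: scan cost=250, card=250
  {B}: scan cost=300, card=300
  {CD}: card=2400; try (C,hash)→3800, (D,nl_idx)→4400, (D,merge)→5000, (C,merge)→5100, (D,hash)→5800, (D,nl)→60200 …(+1); best=3800 via (C,hash)
  {AC}: card=2000; try (C,hash)→3700, (A,nl_idx)→3800, (A,merge)→4250, (C,merge)→4300, (A,hash)→4400, (A,nl)→50200 …(+1); best=3700 via (C,hash)
  {BC}: card=7500; try (C,hash)→3800, (B,merge)→5000, (C,merge)→5100, (B,hash)→5800, (B,nl_idx)→9500, (B,nl)→60200 …(+1); best=3800 via (C,hash)
  {AD}: card=7500; try (A,hash)→4600, (D,merge)→5500, (A,merge)→5550, (D,hash)→5900, (D,nl_idx)→10000, (A,nl_idx)→10200 …(+2); best=4600 via (A,hash)
  {BD}: card=6000; try (D,hash)→6000, (B,hash)→6000, (D,merge)→6300, (B,merge)→6300, (D,nl_idx)→9000, (B,nl_idx)→9000 …(+2); best=6000 via (D,hash)
  {AB}: card=25000; try (A,hash)→4600, (B,merge)→5500, (A,merge)→5550, (B,hash)→5900, (B,nl_idx)→27500, (A,nl_idx)→27700 …(+2); best=4600 via (A,hash)
  {ACD}: card=2400; try (A,hash)→10200, (D,hash)→11100, (C,hash)→15300, (D,nl_idx)→24100, (A,nl_idx)→25400, (D,merge)→30700 …(+5); best=10200 via (A,hash)
  {BCD}: card=6000; try (B,hash)→11600, (C,hash)→15200, (D,hash)→16700, (B,nl_idx)→31400, (B,merge)→38000, (D,nl_idx)→77300 …(+5); best=11600 via (B,hash)
  {ABC}: card=25000; try (B,hash)→11100, (A,hash)→15300, (B,merge)→30700, (C,hash)→32800, (B,nl_idx)→46700, (A,nl_idx)→88800 …(+5); best=11100 via (B,hash)
  {ABD}: card=50000; try (A,hash)→16000, (B,hash)→17500, (D,hash)→35000, (A,merge)→92250, (A,nl_idx)→104000, (B,merge)→112600 …(+6); best=16000 via (A,hash)
  {ABCD}: card=2000; try (B,hash)→18000, (A,hash)→21600, (B,nl_idx)→33800, (D,hash)→41500, (B,merge)→44400, (A,nl_idx)→61600 …(+9); best=18000 via (B,hash)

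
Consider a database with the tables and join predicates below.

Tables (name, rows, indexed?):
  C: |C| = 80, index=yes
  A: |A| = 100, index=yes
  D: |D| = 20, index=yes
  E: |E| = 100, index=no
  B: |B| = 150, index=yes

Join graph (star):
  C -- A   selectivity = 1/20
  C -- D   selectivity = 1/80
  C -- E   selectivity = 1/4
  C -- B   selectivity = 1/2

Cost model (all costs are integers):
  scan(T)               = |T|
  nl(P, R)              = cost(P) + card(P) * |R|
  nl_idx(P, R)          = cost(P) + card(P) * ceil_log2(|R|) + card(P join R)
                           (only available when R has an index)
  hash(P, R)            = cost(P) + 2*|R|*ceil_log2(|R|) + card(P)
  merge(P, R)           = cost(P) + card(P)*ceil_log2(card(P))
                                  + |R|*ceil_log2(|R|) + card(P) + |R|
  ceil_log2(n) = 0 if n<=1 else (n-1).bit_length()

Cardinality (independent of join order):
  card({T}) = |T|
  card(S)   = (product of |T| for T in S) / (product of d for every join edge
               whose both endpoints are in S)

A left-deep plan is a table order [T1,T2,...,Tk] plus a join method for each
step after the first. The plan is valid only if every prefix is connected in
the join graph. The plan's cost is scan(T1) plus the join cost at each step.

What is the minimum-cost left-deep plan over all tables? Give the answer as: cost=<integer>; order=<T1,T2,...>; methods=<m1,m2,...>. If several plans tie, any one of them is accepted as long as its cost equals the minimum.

Selinger DP (subsets sized 1..n):
  {C}: scan cost=80, card=80
  {A}: scan cost=100, card=100
  {D}: scan cost=20, card=20
  {E}: scan cost=100, card=100
  {B}: scan cost=150, card=150
  {AC}: card=400; try (A,nl_idx)→1040, (C,nl_idx)→1200, (C,hash)→1320, (A,merge)→1520, (C,merge)→1540, (A,hash)→1560 …(+2); best=1040 via (A,nl_idx)
  {CD}: card=20; try (C,nl_idx)→180, (D,hash)→360, (D,nl_idx)→500, (C,merge)→780, (D,merge)→840, (C,hash)→1160 …(+2); best=180 via (C,nl_idx)
  {CE}: card=2000; try (C,hash)→1320, (E,merge)→1520, (C,merge)→1540, (E,hash)→1560, (C,nl_idx)→2800, (E,nl)→8080 …(+1); best=1320 via (C,hash)
  {BC}: card=6000; try (C,hash)→1420, (B,merge)→2070, (C,merge)→2140, (B,hash)→2560, (B,nl_idx)→6720, (C,nl_idx)→7200 …(+2); best=1420 via (C,hash)
  {ACD}: card=100; try (A,nl_idx)→420, (A,merge)→1100, (A,hash)→1600, (D,hash)→1640, (A,nl)→2180, (D,nl_idx)→3140 …(+2); best=420 via (A,nl_idx)
  {ACE}: card=10000; try (E,hash)→2840, (A,hash)→4720, (E,merge)→5840, (A,nl_idx)→25320, (A,merge)→26120, (E,nl)→41040 …(+1); best=2840 via (E,hash)
  {ABC}: card=30000; try (B,hash)→3840, (B,merge)→6390, (A,hash)→8820, (B,nl_idx)→34240, (B,nl)→61040, (A,nl_idx)→73420 …(+2); best=3840 via (B,hash)
  {CDE}: card=500; try (E,merge)→1100, (E,hash)→1600, (E,nl)→2180, (D,hash)→3520, (D,nl_idx)→11820, (D,merge)→25440 …(+1); best=1100 via (E,merge)
  {BCD}: card=1500; try (B,merge)→1650, (B,nl_idx)→1840, (B,hash)→2600, (B,nl)→3180, (D,hash)→7620, (D,nl_idx)→32920 …(+2); best=1650 via (B,merge)
  {BCE}: card=150000; try (B,hash)→5720, (E,hash)→8820, (B,merge)→26670, (E,merge)→86220, (B,nl_idx)→167320, (B,nl)→301320 …(+1); best=5720 via (B,hash)
  {ACDE}: card=2500; try (E,hash)→1920, (E,merge)→2020, (A,hash)→3000, (A,merge)→6900, (A,nl_idx)→7100, (E,nl)→10420 …(+5); best=1920 via (E,hash)
  {ABCD}: card=7500; try (B,merge)→2570, (B,hash)→2920, (A,hash)→4550, (B,nl_idx)→8720, (B,nl)→15420, (A,nl_idx)→19650 …(+6); best=2570 via (B,merge)
  {ABCE}: card=750000; try (B,hash)→15240, (E,hash)→35240, (B,merge)→154190, (A,hash)→157120, (E,merge)→484640, (B,nl_idx)→832840 …(+5); best=15240 via (B,hash)
  {BCDE}: card=37500; try (B,hash)→4000, (E,hash)→4550, (B,merge)→7450, (E,merge)→20450, (B,nl_idx)→42600, (B,nl)→76100 …(+5); best=4000 via (B,hash)
  {ABCDE}: card=187500; try (B,hash)→6820, (E,hash)→11470, (B,merge)→35770, (A,hash)→42900, (E,merge)→108370, (B,nl_idx)→209420 …(+9); best=6820 via (B,hash)

cost=6820; order=D,C,A,E,B; methods=nl_idx,nl_idx,hash,hash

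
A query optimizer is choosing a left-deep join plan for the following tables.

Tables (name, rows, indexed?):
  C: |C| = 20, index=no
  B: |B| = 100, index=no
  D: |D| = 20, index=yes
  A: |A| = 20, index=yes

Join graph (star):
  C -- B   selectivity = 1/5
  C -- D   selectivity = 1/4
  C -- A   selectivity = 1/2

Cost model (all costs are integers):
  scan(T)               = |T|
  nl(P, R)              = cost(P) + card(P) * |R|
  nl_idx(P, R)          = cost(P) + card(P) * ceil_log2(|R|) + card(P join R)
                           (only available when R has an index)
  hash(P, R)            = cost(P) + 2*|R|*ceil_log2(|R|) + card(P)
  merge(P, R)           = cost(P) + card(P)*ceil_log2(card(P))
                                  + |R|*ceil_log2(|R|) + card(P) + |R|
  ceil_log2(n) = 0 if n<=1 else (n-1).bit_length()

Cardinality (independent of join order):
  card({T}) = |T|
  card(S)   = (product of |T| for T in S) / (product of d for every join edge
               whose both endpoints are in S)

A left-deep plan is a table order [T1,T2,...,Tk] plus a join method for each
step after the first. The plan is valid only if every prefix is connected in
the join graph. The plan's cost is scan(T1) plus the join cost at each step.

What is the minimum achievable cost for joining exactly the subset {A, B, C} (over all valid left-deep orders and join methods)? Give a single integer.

1000

Selinger DP over subsets of {A,B,C}:
  {C}: scan cost=20, card=20
  {B}: scan cost=100, card=100
  {A}: scan cost=20, card=20
  {BC}: card=400; try (C,hash)→400, (B,merge)→940, (C,merge)→1020, (B,hash)→1440, (B,nl)→2020, (C,nl)→2100; best=400 via (C,hash)
  {AC}: card=200; try (C,hash)→240, (A,hash)→240, (C,merge)→260, (A,merge)→260, (A,nl_idx)→320, (C,nl)→420 …(+1); best=240 via (C,hash)
  {ABC}: card=4000; try (A,hash)→1000, (B,hash)→1840, (B,merge)→2840, (A,merge)→4520, (A,nl_idx)→6400, (A,nl)→8400 …(+1); best=1000 via (A,hash)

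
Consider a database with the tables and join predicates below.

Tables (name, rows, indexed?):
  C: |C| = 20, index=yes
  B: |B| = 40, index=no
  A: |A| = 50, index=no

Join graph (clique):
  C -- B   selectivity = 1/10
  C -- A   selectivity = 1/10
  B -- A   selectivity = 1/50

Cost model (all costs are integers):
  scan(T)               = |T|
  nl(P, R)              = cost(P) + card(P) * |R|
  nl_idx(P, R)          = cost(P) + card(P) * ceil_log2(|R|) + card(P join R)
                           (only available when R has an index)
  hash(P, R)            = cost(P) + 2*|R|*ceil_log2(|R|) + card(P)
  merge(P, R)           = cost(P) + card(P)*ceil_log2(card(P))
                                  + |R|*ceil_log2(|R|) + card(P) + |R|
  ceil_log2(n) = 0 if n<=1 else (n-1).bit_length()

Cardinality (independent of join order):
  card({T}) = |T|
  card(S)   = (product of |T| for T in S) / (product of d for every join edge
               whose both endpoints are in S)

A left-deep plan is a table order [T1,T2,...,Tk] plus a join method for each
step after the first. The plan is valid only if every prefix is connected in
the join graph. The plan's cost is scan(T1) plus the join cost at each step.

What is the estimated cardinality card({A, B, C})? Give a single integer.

Tables in S: A(50), B(40), C(20)
Edges inside S: C-B(d=10), C-A(d=10), B-A(d=50)
numerator = 50 * 40 * 20 = 40000
denominator = 10 * 10 * 50 = 5000
card(S) = 40000 / 5000 = 8

8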